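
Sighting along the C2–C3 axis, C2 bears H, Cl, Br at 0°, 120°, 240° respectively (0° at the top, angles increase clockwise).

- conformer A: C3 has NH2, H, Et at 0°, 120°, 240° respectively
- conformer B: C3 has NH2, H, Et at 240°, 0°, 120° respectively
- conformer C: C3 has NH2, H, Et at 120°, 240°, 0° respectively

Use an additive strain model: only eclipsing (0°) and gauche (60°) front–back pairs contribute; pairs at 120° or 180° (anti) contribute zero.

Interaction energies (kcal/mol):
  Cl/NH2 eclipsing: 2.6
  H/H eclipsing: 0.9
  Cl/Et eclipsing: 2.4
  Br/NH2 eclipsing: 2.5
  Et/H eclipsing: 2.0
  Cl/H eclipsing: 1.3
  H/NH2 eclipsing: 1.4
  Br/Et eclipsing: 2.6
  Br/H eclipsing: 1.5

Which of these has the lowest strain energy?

A is eclipsed. H at 0° is eclipsed with NH2 at 0° (1.4); Cl at 120° is eclipsed with H at 120° (1.3); Br at 240° is eclipsed with Et at 240° (2.6). Total 5.3 kcal/mol.
B is eclipsed. H at 0° is eclipsed with H at 0° (0.9); Cl at 120° is eclipsed with Et at 120° (2.4); Br at 240° is eclipsed with NH2 at 240° (2.5). Total 5.8 kcal/mol.
C is eclipsed. H at 0° is eclipsed with Et at 0° (2.0); Cl at 120° is eclipsed with NH2 at 120° (2.6); Br at 240° is eclipsed with H at 240° (1.5). Total 6.1 kcal/mol.
A has the lowest total (5.3 kcal/mol).

A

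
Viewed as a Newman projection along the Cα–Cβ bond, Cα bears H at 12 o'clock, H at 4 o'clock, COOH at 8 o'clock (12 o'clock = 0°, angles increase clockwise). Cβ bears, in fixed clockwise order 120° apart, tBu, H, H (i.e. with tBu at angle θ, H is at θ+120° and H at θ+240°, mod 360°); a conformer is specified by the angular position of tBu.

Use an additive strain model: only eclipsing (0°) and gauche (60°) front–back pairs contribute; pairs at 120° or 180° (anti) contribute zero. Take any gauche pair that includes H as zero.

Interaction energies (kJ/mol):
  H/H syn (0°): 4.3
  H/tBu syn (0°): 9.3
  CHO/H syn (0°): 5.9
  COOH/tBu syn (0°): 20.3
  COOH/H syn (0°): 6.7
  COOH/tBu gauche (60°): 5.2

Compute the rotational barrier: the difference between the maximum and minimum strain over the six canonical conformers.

28.9 kJ/mol

tBu at 0° is eclipsed. H at 0° is eclipsed with tBu at 0° (9.3); H at 120° is eclipsed with H at 120° (4.3); COOH at 240° is eclipsed with H at 240° (6.7). Total 20.3 kJ/mol.
tBu at 60° (staggered): no non-H gauche contacts → 0.0 kJ/mol.
tBu at 120° is eclipsed. H at 0° is eclipsed with H at 0° (4.3); H at 120° is eclipsed with tBu at 120° (9.3); COOH at 240° is eclipsed with H at 240° (6.7). Total 20.3 kJ/mol.
tBu at 180° is staggered. COOH at 240° is gauche with tBu at 180° (5.2). Total 5.2 kJ/mol.
tBu at 240° is eclipsed. H at 0° is eclipsed with H at 0° (4.3); H at 120° is eclipsed with H at 120° (4.3); COOH at 240° is eclipsed with tBu at 240° (20.3). Total 28.9 kJ/mol.
tBu at 300° is staggered. COOH at 240° is gauche with tBu at 300° (5.2). Total 5.2 kJ/mol.
Max at 240° (28.9 kJ/mol), min at 60° (0.0 kJ/mol); barrier = 28.9 kJ/mol.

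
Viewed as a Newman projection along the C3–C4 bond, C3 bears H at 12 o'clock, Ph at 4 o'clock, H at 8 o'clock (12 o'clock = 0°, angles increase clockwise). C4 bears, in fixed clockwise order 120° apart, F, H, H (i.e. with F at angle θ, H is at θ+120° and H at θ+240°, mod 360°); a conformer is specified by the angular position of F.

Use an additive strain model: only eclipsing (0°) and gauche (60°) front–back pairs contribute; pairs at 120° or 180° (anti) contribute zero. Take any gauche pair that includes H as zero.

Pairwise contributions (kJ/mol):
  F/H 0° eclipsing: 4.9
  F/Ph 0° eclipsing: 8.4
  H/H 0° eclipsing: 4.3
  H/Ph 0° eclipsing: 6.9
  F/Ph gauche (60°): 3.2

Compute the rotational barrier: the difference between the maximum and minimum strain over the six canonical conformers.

17.0 kJ/mol

F at 0° (eclipsed): H(0°)/F(0°) eclipsed 4.9; Ph(120°)/H(120°) eclipsed 6.9; H(240°)/H(240°) eclipsed 4.3 → 16.1 kJ/mol.
F at 60° (staggered): Ph(120°)/F(60°) gauche 3.2 → 3.2 kJ/mol.
F at 120° (eclipsed): H(0°)/H(0°) eclipsed 4.3; Ph(120°)/F(120°) eclipsed 8.4; H(240°)/H(240°) eclipsed 4.3 → 17.0 kJ/mol.
F at 180° (staggered): Ph(120°)/F(180°) gauche 3.2 → 3.2 kJ/mol.
F at 240° (eclipsed): H(0°)/H(0°) eclipsed 4.3; Ph(120°)/H(120°) eclipsed 6.9; H(240°)/F(240°) eclipsed 4.9 → 16.1 kJ/mol.
F at 300° (staggered): no non-H gauche contacts → 0.0 kJ/mol.
Max at 120° (17.0 kJ/mol), min at 300° (0.0 kJ/mol); barrier = 17.0 kJ/mol.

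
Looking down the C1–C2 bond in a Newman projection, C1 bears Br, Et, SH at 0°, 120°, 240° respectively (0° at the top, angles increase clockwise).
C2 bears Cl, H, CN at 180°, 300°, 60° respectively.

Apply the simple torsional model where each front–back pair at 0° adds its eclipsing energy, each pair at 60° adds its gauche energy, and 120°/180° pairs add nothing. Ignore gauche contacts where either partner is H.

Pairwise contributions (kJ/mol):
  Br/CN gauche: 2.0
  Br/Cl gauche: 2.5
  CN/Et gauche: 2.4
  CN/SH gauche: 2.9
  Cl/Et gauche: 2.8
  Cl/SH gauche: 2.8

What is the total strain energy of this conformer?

10.0 kJ/mol

This conformer (staggered): Br–CN gauche, Et–Cl gauche, Et–CN gauche, SH–Cl gauche; 2.0 + 2.8 + 2.4 + 2.8 = 10.0 kJ/mol.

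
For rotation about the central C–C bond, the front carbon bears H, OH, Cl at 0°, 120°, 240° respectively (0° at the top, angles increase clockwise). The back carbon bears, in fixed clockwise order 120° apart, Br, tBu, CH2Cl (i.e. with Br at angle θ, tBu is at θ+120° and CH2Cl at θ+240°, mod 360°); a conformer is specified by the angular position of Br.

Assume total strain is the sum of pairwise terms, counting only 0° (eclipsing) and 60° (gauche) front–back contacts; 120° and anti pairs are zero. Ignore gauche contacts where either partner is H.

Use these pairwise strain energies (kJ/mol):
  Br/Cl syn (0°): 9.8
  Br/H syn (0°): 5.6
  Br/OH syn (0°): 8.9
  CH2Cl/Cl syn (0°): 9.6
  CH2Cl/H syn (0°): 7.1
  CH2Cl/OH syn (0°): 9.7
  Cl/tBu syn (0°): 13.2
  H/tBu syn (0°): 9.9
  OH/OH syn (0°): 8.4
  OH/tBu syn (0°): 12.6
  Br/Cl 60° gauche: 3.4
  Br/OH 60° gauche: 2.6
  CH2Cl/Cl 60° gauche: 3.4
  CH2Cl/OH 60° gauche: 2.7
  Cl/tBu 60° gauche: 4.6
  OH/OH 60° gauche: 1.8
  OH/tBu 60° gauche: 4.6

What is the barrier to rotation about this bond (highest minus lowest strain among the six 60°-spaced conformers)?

Br at 0° (eclipsed): H(0°)/Br(0°) eclipsed 5.6; OH(120°)/tBu(120°) eclipsed 12.6; Cl(240°)/CH2Cl(240°) eclipsed 9.6 → 27.8 kJ/mol.
Br at 60° (staggered): OH(120°)/Br(60°) gauche 2.6; OH(120°)/tBu(180°) gauche 4.6; Cl(240°)/tBu(180°) gauche 4.6; Cl(240°)/CH2Cl(300°) gauche 3.4 → 15.2 kJ/mol.
Br at 120° (eclipsed): H(0°)/CH2Cl(0°) eclipsed 7.1; OH(120°)/Br(120°) eclipsed 8.9; Cl(240°)/tBu(240°) eclipsed 13.2 → 29.2 kJ/mol.
Br at 180° (staggered): OH(120°)/Br(180°) gauche 2.6; OH(120°)/CH2Cl(60°) gauche 2.7; Cl(240°)/Br(180°) gauche 3.4; Cl(240°)/tBu(300°) gauche 4.6 → 13.3 kJ/mol.
Br at 240° (eclipsed): H(0°)/tBu(0°) eclipsed 9.9; OH(120°)/CH2Cl(120°) eclipsed 9.7; Cl(240°)/Br(240°) eclipsed 9.8 → 29.4 kJ/mol.
Br at 300° (staggered): OH(120°)/tBu(60°) gauche 4.6; OH(120°)/CH2Cl(180°) gauche 2.7; Cl(240°)/Br(300°) gauche 3.4; Cl(240°)/CH2Cl(180°) gauche 3.4 → 14.1 kJ/mol.
Max at 240° (29.4 kJ/mol), min at 180° (13.3 kJ/mol); barrier = 16.1 kJ/mol.

16.1 kJ/mol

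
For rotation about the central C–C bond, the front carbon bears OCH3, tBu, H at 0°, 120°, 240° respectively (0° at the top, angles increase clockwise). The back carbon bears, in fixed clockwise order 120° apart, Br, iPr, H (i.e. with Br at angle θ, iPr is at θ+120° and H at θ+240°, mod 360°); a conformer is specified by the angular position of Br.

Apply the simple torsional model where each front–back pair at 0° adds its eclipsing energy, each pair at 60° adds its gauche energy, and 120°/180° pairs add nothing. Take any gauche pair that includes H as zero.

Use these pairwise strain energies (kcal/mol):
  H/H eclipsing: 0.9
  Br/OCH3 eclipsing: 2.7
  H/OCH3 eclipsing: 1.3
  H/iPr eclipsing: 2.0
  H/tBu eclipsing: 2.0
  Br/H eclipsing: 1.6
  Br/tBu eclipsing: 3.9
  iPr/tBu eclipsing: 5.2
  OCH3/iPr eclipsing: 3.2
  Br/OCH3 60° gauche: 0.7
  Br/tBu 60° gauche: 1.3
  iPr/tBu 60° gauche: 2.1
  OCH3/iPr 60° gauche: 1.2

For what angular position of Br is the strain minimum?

180°

Br at 0° (eclipsed): OCH3(0°)/Br(0°) eclipsed 2.7; tBu(120°)/iPr(120°) eclipsed 5.2; H(240°)/H(240°) eclipsed 0.9 → 8.8 kcal/mol.
Br at 60° (staggered): OCH3(0°)/Br(60°) gauche 0.7; tBu(120°)/Br(60°) gauche 1.3; tBu(120°)/iPr(180°) gauche 2.1 → 4.1 kcal/mol.
Br at 120° (eclipsed): OCH3(0°)/H(0°) eclipsed 1.3; tBu(120°)/Br(120°) eclipsed 3.9; H(240°)/iPr(240°) eclipsed 2.0 → 7.2 kcal/mol.
Br at 180° (staggered): OCH3(0°)/iPr(300°) gauche 1.2; tBu(120°)/Br(180°) gauche 1.3 → 2.5 kcal/mol.
Br at 240° (eclipsed): OCH3(0°)/iPr(0°) eclipsed 3.2; tBu(120°)/H(120°) eclipsed 2.0; H(240°)/Br(240°) eclipsed 1.6 → 6.8 kcal/mol.
Br at 300° (staggered): OCH3(0°)/Br(300°) gauche 0.7; OCH3(0°)/iPr(60°) gauche 1.2; tBu(120°)/iPr(60°) gauche 2.1 → 4.0 kcal/mol.
The minimum (2.5 kcal/mol) occurs with Br at 180°.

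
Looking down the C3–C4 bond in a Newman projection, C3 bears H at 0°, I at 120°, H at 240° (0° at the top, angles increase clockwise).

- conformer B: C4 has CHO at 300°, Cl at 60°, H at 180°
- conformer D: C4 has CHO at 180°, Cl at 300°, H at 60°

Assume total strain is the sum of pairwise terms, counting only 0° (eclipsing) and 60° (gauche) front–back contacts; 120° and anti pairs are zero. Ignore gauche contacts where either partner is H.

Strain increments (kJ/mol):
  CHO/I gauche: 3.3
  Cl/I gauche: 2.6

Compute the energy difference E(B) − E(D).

B is staggered. I at 120° is gauche with Cl at 60° (2.6). Total 2.6 kJ/mol.
D is staggered. I at 120° is gauche with CHO at 180° (3.3). Total 3.3 kJ/mol.
E(B) − E(D) = 2.6 − 3.3 = -0.7 kJ/mol.

-0.7 kJ/mol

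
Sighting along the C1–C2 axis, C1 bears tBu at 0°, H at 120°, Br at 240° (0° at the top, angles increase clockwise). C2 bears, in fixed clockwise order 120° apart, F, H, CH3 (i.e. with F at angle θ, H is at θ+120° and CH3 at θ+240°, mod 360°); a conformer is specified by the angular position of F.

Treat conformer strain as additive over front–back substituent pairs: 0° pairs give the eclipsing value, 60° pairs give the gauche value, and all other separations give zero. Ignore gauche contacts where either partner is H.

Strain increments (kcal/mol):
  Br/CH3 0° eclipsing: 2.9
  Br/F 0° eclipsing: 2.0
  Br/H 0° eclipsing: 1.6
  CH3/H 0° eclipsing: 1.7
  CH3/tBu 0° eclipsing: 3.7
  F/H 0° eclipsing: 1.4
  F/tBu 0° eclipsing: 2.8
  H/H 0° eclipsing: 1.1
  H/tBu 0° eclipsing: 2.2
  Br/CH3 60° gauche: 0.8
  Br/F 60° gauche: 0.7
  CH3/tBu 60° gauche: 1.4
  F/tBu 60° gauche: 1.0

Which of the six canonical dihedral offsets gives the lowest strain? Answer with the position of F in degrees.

180°

F at 0° is eclipsed. tBu at 0° is eclipsed with F at 0° (2.8); H at 120° is eclipsed with H at 120° (1.1); Br at 240° is eclipsed with CH3 at 240° (2.9). Total 6.8 kcal/mol.
F at 60° is staggered. tBu at 0° is gauche with F at 60° (1.0); tBu at 0° is gauche with CH3 at 300° (1.4); Br at 240° is gauche with CH3 at 300° (0.8). Total 3.2 kcal/mol.
F at 120° is eclipsed. tBu at 0° is eclipsed with CH3 at 0° (3.7); H at 120° is eclipsed with F at 120° (1.4); Br at 240° is eclipsed with H at 240° (1.6). Total 6.7 kcal/mol.
F at 180° is staggered. tBu at 0° is gauche with CH3 at 60° (1.4); Br at 240° is gauche with F at 180° (0.7). Total 2.1 kcal/mol.
F at 240° is eclipsed. tBu at 0° is eclipsed with H at 0° (2.2); H at 120° is eclipsed with CH3 at 120° (1.7); Br at 240° is eclipsed with F at 240° (2.0). Total 5.9 kcal/mol.
F at 300° is staggered. tBu at 0° is gauche with F at 300° (1.0); Br at 240° is gauche with F at 300° (0.7); Br at 240° is gauche with CH3 at 180° (0.8). Total 2.5 kcal/mol.
The minimum (2.1 kcal/mol) occurs with F at 180°.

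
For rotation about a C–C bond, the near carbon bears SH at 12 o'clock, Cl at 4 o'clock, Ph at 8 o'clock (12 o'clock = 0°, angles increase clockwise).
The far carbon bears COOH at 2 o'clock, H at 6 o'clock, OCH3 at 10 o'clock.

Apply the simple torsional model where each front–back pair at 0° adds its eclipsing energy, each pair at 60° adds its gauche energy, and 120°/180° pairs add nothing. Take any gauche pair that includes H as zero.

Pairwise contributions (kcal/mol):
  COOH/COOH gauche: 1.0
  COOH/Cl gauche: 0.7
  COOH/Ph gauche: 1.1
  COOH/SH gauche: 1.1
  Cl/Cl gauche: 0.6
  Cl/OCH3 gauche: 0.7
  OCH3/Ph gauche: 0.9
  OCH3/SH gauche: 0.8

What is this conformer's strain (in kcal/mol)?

This conformer (staggered): SH(0°)/COOH(60°) gauche 1.1; SH(0°)/OCH3(300°) gauche 0.8; Cl(120°)/COOH(60°) gauche 0.7; Ph(240°)/OCH3(300°) gauche 0.9 → 3.5 kcal/mol.

3.5 kcal/mol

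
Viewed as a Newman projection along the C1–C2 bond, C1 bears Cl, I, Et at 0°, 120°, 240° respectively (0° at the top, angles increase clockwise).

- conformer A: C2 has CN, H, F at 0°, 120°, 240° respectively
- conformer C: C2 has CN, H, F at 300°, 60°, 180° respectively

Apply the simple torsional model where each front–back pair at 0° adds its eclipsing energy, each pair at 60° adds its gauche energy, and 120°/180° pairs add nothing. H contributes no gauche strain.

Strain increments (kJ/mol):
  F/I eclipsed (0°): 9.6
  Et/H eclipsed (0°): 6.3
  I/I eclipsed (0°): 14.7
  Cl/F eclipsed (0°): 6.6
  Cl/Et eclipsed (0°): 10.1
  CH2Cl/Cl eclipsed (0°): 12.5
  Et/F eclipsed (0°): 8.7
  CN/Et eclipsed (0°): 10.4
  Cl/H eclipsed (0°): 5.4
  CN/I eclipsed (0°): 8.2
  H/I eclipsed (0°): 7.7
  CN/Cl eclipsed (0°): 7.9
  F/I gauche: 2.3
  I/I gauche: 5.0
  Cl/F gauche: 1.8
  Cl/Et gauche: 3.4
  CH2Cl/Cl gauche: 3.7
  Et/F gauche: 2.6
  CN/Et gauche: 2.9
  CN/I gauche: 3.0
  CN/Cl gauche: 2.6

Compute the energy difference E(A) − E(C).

A is eclipsed. Cl at 0° is eclipsed with CN at 0° (7.9); I at 120° is eclipsed with H at 120° (7.7); Et at 240° is eclipsed with F at 240° (8.7). Total 24.3 kJ/mol.
C is staggered. Cl at 0° is gauche with CN at 300° (2.6); I at 120° is gauche with F at 180° (2.3); Et at 240° is gauche with CN at 300° (2.9); Et at 240° is gauche with F at 180° (2.6). Total 10.4 kJ/mol.
E(A) − E(C) = 24.3 − 10.4 = +13.9 kJ/mol.

+13.9 kJ/mol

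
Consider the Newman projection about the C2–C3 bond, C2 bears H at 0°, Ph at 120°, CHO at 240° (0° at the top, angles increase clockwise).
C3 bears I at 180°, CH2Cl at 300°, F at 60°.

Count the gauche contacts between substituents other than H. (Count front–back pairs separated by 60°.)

Non-H gauche pairs: Ph(120°)/I(180°); Ph(120°)/F(60°); CHO(240°)/I(180°); CHO(240°)/CH2Cl(300°) — 4 interactions.

4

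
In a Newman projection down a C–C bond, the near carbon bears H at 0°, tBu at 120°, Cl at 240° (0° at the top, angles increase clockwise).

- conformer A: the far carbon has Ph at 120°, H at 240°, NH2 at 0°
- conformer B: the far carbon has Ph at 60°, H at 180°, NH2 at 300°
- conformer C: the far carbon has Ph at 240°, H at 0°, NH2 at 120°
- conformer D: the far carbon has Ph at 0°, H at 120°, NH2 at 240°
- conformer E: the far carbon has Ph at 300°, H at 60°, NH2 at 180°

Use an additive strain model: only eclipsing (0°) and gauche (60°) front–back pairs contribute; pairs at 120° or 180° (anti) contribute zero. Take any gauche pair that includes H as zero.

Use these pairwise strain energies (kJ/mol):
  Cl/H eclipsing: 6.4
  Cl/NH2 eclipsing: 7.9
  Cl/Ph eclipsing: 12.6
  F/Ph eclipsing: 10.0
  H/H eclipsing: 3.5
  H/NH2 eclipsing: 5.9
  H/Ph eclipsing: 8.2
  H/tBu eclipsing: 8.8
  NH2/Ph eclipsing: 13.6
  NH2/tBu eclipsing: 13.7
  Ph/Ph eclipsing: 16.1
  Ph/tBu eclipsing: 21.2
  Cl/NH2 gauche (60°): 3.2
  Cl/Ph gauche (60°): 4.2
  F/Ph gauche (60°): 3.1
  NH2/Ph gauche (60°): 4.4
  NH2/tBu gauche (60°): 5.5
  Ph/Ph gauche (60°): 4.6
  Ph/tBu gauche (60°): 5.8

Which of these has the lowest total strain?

A is eclipsed. H at 0° is eclipsed with NH2 at 0° (5.9); tBu at 120° is eclipsed with Ph at 120° (21.2); Cl at 240° is eclipsed with H at 240° (6.4). Total 33.5 kJ/mol.
B is staggered. tBu at 120° is gauche with Ph at 60° (5.8); Cl at 240° is gauche with NH2 at 300° (3.2). Total 9.0 kJ/mol.
C is eclipsed. H at 0° is eclipsed with H at 0° (3.5); tBu at 120° is eclipsed with NH2 at 120° (13.7); Cl at 240° is eclipsed with Ph at 240° (12.6). Total 29.8 kJ/mol.
D is eclipsed. H at 0° is eclipsed with Ph at 0° (8.2); tBu at 120° is eclipsed with H at 120° (8.8); Cl at 240° is eclipsed with NH2 at 240° (7.9). Total 24.9 kJ/mol.
E is staggered. tBu at 120° is gauche with NH2 at 180° (5.5); Cl at 240° is gauche with Ph at 300° (4.2); Cl at 240° is gauche with NH2 at 180° (3.2). Total 12.9 kJ/mol.
B has the lowest total (9.0 kJ/mol).

B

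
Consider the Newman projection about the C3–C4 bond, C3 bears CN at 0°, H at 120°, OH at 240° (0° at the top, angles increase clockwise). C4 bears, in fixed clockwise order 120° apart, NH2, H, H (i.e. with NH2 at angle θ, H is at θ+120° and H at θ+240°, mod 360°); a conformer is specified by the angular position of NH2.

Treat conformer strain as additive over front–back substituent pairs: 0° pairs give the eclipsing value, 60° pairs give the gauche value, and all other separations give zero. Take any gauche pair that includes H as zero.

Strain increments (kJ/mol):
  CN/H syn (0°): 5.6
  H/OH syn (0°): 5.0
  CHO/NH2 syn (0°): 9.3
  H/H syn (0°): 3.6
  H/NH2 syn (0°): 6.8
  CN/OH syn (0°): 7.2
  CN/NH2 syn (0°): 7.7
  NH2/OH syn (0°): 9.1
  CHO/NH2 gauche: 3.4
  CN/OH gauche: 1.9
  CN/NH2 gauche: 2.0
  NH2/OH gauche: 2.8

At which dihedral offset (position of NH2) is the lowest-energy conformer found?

NH2 at 0° (eclipsed): CN(0°)/NH2(0°) eclipsed 7.7; H(120°)/H(120°) eclipsed 3.6; OH(240°)/H(240°) eclipsed 5.0 → 16.3 kJ/mol.
NH2 at 60° (staggered): CN(0°)/NH2(60°) gauche 2.0 → 2.0 kJ/mol.
NH2 at 120° (eclipsed): CN(0°)/H(0°) eclipsed 5.6; H(120°)/NH2(120°) eclipsed 6.8; OH(240°)/H(240°) eclipsed 5.0 → 17.4 kJ/mol.
NH2 at 180° (staggered): OH(240°)/NH2(180°) gauche 2.8 → 2.8 kJ/mol.
NH2 at 240° (eclipsed): CN(0°)/H(0°) eclipsed 5.6; H(120°)/H(120°) eclipsed 3.6; OH(240°)/NH2(240°) eclipsed 9.1 → 18.3 kJ/mol.
NH2 at 300° (staggered): CN(0°)/NH2(300°) gauche 2.0; OH(240°)/NH2(300°) gauche 2.8 → 4.8 kJ/mol.
The minimum (2.0 kJ/mol) occurs with NH2 at 60°.

60°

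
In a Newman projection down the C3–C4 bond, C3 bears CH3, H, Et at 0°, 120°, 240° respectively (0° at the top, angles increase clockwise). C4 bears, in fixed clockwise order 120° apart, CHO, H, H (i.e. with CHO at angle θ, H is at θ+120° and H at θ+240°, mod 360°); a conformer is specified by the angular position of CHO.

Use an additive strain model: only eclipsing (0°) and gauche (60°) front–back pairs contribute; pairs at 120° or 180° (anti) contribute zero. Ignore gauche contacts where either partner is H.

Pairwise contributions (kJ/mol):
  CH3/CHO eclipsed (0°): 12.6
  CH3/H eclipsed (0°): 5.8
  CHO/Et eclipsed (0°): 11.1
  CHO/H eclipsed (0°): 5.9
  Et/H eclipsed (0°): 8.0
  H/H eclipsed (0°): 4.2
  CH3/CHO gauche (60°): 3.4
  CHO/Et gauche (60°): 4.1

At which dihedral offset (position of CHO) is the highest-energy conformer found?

CHO at 0° (eclipsed): CH3(0°)/CHO(0°) eclipsed 12.6; H(120°)/H(120°) eclipsed 4.2; Et(240°)/H(240°) eclipsed 8.0 → 24.8 kJ/mol.
CHO at 60° (staggered): CH3(0°)/CHO(60°) gauche 3.4 → 3.4 kJ/mol.
CHO at 120° (eclipsed): CH3(0°)/H(0°) eclipsed 5.8; H(120°)/CHO(120°) eclipsed 5.9; Et(240°)/H(240°) eclipsed 8.0 → 19.7 kJ/mol.
CHO at 180° (staggered): Et(240°)/CHO(180°) gauche 4.1 → 4.1 kJ/mol.
CHO at 240° (eclipsed): CH3(0°)/H(0°) eclipsed 5.8; H(120°)/H(120°) eclipsed 4.2; Et(240°)/CHO(240°) eclipsed 11.1 → 21.1 kJ/mol.
CHO at 300° (staggered): CH3(0°)/CHO(300°) gauche 3.4; Et(240°)/CHO(300°) gauche 4.1 → 7.5 kJ/mol.
The maximum (24.8 kJ/mol) occurs with CHO at 0°.

0°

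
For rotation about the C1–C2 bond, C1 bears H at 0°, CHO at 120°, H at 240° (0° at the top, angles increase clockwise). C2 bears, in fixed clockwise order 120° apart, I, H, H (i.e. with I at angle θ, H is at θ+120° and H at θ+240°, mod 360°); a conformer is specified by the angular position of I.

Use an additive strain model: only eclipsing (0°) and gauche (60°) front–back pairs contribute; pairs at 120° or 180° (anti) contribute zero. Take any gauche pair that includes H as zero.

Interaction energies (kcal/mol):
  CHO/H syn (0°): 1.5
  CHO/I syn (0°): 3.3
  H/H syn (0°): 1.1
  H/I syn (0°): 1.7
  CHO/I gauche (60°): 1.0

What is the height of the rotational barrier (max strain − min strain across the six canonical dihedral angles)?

5.5 kcal/mol

I at 0° (eclipsed): H–I eclipsed, CHO–H eclipsed, H–H eclipsed; 1.7 + 1.5 + 1.1 = 4.3 kcal/mol.
I at 60° (staggered): CHO–I gauche; 1.0 = 1.0 kcal/mol.
I at 120° (eclipsed): H–H eclipsed, CHO–I eclipsed, H–H eclipsed; 1.1 + 3.3 + 1.1 = 5.5 kcal/mol.
I at 180° (staggered): CHO–I gauche; 1.0 = 1.0 kcal/mol.
I at 240° (eclipsed): H–H eclipsed, CHO–H eclipsed, H–I eclipsed; 1.1 + 1.5 + 1.7 = 4.3 kcal/mol.
I at 300° (staggered): no non-H gauche contacts → 0.0 kcal/mol.
Max at 120° (5.5 kcal/mol), min at 300° (0.0 kcal/mol); barrier = 5.5 kcal/mol.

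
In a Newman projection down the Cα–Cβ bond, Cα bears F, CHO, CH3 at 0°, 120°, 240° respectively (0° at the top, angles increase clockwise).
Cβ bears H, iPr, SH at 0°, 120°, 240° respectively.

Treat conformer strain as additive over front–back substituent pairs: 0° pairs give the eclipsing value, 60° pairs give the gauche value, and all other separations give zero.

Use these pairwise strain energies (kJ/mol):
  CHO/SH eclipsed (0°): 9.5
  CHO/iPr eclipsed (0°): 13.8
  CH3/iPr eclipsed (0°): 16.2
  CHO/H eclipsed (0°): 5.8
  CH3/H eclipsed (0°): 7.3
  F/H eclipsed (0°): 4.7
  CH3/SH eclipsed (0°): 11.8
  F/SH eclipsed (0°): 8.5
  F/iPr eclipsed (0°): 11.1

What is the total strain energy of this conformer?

This conformer (eclipsed): F(0°)/H(0°) eclipsed 4.7; CHO(120°)/iPr(120°) eclipsed 13.8; CH3(240°)/SH(240°) eclipsed 11.8 → 30.3 kJ/mol.

30.3 kJ/mol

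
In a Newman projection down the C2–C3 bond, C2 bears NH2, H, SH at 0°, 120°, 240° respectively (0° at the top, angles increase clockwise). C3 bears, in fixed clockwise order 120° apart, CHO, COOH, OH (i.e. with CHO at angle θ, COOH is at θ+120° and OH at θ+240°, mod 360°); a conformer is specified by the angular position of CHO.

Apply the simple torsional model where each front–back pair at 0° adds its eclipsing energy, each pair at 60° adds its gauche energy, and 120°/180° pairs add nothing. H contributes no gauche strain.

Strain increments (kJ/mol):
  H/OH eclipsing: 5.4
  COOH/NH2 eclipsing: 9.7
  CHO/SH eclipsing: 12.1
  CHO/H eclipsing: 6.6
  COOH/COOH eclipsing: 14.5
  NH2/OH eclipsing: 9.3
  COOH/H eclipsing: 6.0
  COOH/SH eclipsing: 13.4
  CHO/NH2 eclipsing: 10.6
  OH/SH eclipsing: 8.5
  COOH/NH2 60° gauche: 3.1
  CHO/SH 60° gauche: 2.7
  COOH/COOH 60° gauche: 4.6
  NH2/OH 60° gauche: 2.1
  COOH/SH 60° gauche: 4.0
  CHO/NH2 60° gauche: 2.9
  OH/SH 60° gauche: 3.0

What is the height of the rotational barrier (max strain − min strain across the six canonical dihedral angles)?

17.6 kJ/mol

CHO at 0° (eclipsed): NH2(0°)/CHO(0°) eclipsed 10.6; H(120°)/COOH(120°) eclipsed 6.0; SH(240°)/OH(240°) eclipsed 8.5 → 25.1 kJ/mol.
CHO at 60° (staggered): NH2(0°)/CHO(60°) gauche 2.9; NH2(0°)/OH(300°) gauche 2.1; SH(240°)/COOH(180°) gauche 4.0; SH(240°)/OH(300°) gauche 3.0 → 12.0 kJ/mol.
CHO at 120° (eclipsed): NH2(0°)/OH(0°) eclipsed 9.3; H(120°)/CHO(120°) eclipsed 6.6; SH(240°)/COOH(240°) eclipsed 13.4 → 29.3 kJ/mol.
CHO at 180° (staggered): NH2(0°)/COOH(300°) gauche 3.1; NH2(0°)/OH(60°) gauche 2.1; SH(240°)/CHO(180°) gauche 2.7; SH(240°)/COOH(300°) gauche 4.0 → 11.9 kJ/mol.
CHO at 240° (eclipsed): NH2(0°)/COOH(0°) eclipsed 9.7; H(120°)/OH(120°) eclipsed 5.4; SH(240°)/CHO(240°) eclipsed 12.1 → 27.2 kJ/mol.
CHO at 300° (staggered): NH2(0°)/CHO(300°) gauche 2.9; NH2(0°)/COOH(60°) gauche 3.1; SH(240°)/CHO(300°) gauche 2.7; SH(240°)/OH(180°) gauche 3.0 → 11.7 kJ/mol.
Max at 120° (29.3 kJ/mol), min at 300° (11.7 kJ/mol); barrier = 17.6 kJ/mol.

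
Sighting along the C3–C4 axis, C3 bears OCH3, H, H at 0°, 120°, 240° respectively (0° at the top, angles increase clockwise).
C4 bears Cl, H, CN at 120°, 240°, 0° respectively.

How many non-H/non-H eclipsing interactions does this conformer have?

Non-H eclipsing pairs: OCH3(0°)/CN(0°) — 1 interaction.

1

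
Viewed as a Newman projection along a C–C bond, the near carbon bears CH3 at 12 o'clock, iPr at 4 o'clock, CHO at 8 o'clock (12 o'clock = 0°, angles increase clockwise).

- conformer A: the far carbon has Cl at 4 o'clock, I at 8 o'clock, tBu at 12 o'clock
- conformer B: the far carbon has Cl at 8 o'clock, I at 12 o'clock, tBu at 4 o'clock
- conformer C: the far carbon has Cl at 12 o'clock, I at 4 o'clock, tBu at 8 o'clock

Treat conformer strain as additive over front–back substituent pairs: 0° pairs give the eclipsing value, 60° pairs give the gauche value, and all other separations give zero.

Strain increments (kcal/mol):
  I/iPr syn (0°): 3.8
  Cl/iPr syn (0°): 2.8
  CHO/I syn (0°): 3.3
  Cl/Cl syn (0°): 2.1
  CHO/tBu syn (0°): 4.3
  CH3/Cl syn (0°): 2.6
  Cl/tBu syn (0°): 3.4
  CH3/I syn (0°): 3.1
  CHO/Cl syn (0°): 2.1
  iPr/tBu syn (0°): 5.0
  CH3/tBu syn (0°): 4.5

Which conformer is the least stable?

A (eclipsed): CH3(0°)/tBu(0°) eclipsed 4.5; iPr(120°)/Cl(120°) eclipsed 2.8; CHO(240°)/I(240°) eclipsed 3.3 → 10.6 kcal/mol.
B (eclipsed): CH3(0°)/I(0°) eclipsed 3.1; iPr(120°)/tBu(120°) eclipsed 5.0; CHO(240°)/Cl(240°) eclipsed 2.1 → 10.2 kcal/mol.
C (eclipsed): CH3(0°)/Cl(0°) eclipsed 2.6; iPr(120°)/I(120°) eclipsed 3.8; CHO(240°)/tBu(240°) eclipsed 4.3 → 10.7 kcal/mol.
C has the highest total (10.7 kcal/mol).

C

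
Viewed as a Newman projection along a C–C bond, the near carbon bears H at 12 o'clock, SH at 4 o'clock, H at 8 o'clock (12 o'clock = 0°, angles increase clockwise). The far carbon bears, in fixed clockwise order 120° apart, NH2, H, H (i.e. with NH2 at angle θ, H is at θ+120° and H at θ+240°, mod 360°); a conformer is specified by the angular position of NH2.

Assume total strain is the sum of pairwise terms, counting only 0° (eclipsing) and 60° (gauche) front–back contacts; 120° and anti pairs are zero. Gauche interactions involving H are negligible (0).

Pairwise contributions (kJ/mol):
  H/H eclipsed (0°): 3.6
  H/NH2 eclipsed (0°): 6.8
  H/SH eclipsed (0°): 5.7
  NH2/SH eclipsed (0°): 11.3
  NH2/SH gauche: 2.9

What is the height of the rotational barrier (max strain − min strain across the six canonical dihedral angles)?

18.5 kJ/mol

NH2 at 0° (eclipsed): H–NH2 eclipsed, SH–H eclipsed, H–H eclipsed; 6.8 + 5.7 + 3.6 = 16.1 kJ/mol.
NH2 at 60° (staggered): SH–NH2 gauche; 2.9 = 2.9 kJ/mol.
NH2 at 120° (eclipsed): H–H eclipsed, SH–NH2 eclipsed, H–H eclipsed; 3.6 + 11.3 + 3.6 = 18.5 kJ/mol.
NH2 at 180° (staggered): SH–NH2 gauche; 2.9 = 2.9 kJ/mol.
NH2 at 240° (eclipsed): H–H eclipsed, SH–H eclipsed, H–NH2 eclipsed; 3.6 + 5.7 + 6.8 = 16.1 kJ/mol.
NH2 at 300° (staggered): no non-H gauche contacts → 0.0 kJ/mol.
Max at 120° (18.5 kJ/mol), min at 300° (0.0 kJ/mol); barrier = 18.5 kJ/mol.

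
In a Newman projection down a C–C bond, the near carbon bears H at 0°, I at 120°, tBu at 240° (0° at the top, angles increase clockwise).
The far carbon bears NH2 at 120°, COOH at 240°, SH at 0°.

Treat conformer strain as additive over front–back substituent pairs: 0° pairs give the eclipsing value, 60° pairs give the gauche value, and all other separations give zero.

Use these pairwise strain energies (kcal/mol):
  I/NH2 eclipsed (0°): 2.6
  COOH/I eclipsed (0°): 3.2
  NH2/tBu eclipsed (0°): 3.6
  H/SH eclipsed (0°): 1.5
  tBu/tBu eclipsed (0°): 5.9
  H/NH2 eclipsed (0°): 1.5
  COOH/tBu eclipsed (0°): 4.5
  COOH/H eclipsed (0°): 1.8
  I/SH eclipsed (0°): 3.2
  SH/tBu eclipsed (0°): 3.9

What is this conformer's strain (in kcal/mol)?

This conformer (eclipsed): H–SH eclipsed, I–NH2 eclipsed, tBu–COOH eclipsed; 1.5 + 2.6 + 4.5 = 8.6 kcal/mol.

8.6 kcal/mol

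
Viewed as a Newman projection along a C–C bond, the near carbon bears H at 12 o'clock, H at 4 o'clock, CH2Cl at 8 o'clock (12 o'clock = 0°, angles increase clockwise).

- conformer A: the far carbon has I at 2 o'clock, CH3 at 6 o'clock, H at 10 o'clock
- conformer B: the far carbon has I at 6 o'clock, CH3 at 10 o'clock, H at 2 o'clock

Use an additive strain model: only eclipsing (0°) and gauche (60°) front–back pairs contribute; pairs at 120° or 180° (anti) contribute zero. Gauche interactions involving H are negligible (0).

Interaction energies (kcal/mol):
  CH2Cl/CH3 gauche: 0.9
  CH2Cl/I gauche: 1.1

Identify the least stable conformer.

B

A (staggered): CH2Cl–CH3 gauche; 0.9 = 0.9 kcal/mol.
B (staggered): CH2Cl–I gauche, CH2Cl–CH3 gauche; 1.1 + 0.9 = 2.0 kcal/mol.
B has the highest total (2.0 kcal/mol).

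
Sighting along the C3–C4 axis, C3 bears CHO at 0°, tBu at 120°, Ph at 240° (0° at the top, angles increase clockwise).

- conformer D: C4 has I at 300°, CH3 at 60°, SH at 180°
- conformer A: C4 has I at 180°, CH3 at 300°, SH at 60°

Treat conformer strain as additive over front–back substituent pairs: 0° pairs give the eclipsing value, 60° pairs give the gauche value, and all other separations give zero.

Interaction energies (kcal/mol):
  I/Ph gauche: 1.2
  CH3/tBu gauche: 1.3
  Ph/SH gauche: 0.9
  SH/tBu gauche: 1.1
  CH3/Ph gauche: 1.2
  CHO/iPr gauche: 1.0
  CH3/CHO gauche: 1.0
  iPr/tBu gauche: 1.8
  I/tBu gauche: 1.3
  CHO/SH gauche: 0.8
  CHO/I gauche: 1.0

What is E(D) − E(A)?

-0.1 kcal/mol

D is staggered. CHO at 0° is gauche with I at 300° (1.0); CHO at 0° is gauche with CH3 at 60° (1.0); tBu at 120° is gauche with CH3 at 60° (1.3); tBu at 120° is gauche with SH at 180° (1.1); Ph at 240° is gauche with I at 300° (1.2); Ph at 240° is gauche with SH at 180° (0.9). Total 6.5 kcal/mol.
A is staggered. CHO at 0° is gauche with CH3 at 300° (1.0); CHO at 0° is gauche with SH at 60° (0.8); tBu at 120° is gauche with I at 180° (1.3); tBu at 120° is gauche with SH at 60° (1.1); Ph at 240° is gauche with I at 180° (1.2); Ph at 240° is gauche with CH3 at 300° (1.2). Total 6.6 kcal/mol.
E(D) − E(A) = 6.5 − 6.6 = -0.1 kcal/mol.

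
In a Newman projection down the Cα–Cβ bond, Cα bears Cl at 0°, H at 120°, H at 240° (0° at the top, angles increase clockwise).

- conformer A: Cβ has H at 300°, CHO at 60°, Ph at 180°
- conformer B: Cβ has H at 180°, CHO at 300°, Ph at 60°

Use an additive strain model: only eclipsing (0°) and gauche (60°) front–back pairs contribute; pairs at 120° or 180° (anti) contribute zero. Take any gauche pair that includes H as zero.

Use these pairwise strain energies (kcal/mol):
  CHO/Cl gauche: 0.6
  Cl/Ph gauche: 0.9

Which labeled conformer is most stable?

A is staggered. Cl at 0° is gauche with CHO at 60° (0.6). Total 0.6 kcal/mol.
B is staggered. Cl at 0° is gauche with CHO at 300° (0.6); Cl at 0° is gauche with Ph at 60° (0.9). Total 1.5 kcal/mol.
A has the lowest total (0.6 kcal/mol).

A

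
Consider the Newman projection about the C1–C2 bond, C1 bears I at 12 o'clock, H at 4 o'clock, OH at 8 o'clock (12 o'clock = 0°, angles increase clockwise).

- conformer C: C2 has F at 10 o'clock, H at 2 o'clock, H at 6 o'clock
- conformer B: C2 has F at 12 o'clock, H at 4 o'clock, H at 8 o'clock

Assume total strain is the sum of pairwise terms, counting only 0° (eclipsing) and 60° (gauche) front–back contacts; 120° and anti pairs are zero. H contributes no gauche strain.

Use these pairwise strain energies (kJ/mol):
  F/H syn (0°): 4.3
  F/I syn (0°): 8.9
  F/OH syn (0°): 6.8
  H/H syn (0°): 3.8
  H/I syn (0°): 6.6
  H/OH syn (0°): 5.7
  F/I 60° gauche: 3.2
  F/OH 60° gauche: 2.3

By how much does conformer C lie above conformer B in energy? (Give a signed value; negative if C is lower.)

-12.9 kJ/mol

C is staggered. I at 0° is gauche with F at 300° (3.2); OH at 240° is gauche with F at 300° (2.3). Total 5.5 kJ/mol.
B is eclipsed. I at 0° is eclipsed with F at 0° (8.9); H at 120° is eclipsed with H at 120° (3.8); OH at 240° is eclipsed with H at 240° (5.7). Total 18.4 kJ/mol.
E(C) − E(B) = 5.5 − 18.4 = -12.9 kJ/mol.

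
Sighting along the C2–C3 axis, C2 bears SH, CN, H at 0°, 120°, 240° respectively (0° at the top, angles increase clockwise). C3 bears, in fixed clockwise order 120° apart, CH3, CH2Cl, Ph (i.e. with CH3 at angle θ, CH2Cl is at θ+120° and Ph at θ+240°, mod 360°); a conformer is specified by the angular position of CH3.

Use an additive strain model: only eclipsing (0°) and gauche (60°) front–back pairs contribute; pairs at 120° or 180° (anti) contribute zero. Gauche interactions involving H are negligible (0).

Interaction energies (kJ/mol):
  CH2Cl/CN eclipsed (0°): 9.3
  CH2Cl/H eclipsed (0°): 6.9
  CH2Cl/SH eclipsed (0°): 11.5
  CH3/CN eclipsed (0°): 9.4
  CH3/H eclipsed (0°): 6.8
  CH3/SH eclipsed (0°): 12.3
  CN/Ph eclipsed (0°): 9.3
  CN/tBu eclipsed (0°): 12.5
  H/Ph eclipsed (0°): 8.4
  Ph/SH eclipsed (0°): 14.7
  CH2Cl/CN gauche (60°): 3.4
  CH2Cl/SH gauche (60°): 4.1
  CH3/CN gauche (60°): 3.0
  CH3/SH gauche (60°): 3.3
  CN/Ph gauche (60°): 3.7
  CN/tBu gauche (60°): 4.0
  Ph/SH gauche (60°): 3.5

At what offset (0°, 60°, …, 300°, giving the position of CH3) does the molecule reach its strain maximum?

120°

CH3 at 0° (eclipsed): SH(0°)/CH3(0°) eclipsed 12.3; CN(120°)/CH2Cl(120°) eclipsed 9.3; H(240°)/Ph(240°) eclipsed 8.4 → 30.0 kJ/mol.
CH3 at 60° (staggered): SH(0°)/CH3(60°) gauche 3.3; SH(0°)/Ph(300°) gauche 3.5; CN(120°)/CH3(60°) gauche 3.0; CN(120°)/CH2Cl(180°) gauche 3.4 → 13.2 kJ/mol.
CH3 at 120° (eclipsed): SH(0°)/Ph(0°) eclipsed 14.7; CN(120°)/CH3(120°) eclipsed 9.4; H(240°)/CH2Cl(240°) eclipsed 6.9 → 31.0 kJ/mol.
CH3 at 180° (staggered): SH(0°)/CH2Cl(300°) gauche 4.1; SH(0°)/Ph(60°) gauche 3.5; CN(120°)/CH3(180°) gauche 3.0; CN(120°)/Ph(60°) gauche 3.7 → 14.3 kJ/mol.
CH3 at 240° (eclipsed): SH(0°)/CH2Cl(0°) eclipsed 11.5; CN(120°)/Ph(120°) eclipsed 9.3; H(240°)/CH3(240°) eclipsed 6.8 → 27.6 kJ/mol.
CH3 at 300° (staggered): SH(0°)/CH3(300°) gauche 3.3; SH(0°)/CH2Cl(60°) gauche 4.1; CN(120°)/CH2Cl(60°) gauche 3.4; CN(120°)/Ph(180°) gauche 3.7 → 14.5 kJ/mol.
The maximum (31.0 kJ/mol) occurs with CH3 at 120°.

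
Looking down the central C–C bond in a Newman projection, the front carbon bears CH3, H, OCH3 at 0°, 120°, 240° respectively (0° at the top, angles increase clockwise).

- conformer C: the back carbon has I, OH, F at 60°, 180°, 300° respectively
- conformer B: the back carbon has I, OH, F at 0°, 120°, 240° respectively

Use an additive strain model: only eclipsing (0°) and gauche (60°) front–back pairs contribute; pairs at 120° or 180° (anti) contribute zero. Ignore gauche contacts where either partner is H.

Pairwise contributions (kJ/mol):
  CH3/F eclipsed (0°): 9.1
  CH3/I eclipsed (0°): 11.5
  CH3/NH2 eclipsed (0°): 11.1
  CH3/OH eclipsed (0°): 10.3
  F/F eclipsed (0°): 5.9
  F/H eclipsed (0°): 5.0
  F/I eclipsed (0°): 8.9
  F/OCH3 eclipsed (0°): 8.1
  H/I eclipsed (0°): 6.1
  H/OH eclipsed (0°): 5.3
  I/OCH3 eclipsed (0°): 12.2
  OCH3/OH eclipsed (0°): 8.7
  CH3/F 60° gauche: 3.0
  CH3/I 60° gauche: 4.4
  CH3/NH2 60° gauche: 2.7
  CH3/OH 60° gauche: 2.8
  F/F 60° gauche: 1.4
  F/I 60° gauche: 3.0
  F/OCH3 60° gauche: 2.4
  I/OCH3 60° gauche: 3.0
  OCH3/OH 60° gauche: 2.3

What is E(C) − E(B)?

-12.8 kJ/mol

C is staggered. CH3 at 0° is gauche with I at 60° (4.4); CH3 at 0° is gauche with F at 300° (3.0); OCH3 at 240° is gauche with OH at 180° (2.3); OCH3 at 240° is gauche with F at 300° (2.4). Total 12.1 kJ/mol.
B is eclipsed. CH3 at 0° is eclipsed with I at 0° (11.5); H at 120° is eclipsed with OH at 120° (5.3); OCH3 at 240° is eclipsed with F at 240° (8.1). Total 24.9 kJ/mol.
E(C) − E(B) = 12.1 − 24.9 = -12.8 kJ/mol.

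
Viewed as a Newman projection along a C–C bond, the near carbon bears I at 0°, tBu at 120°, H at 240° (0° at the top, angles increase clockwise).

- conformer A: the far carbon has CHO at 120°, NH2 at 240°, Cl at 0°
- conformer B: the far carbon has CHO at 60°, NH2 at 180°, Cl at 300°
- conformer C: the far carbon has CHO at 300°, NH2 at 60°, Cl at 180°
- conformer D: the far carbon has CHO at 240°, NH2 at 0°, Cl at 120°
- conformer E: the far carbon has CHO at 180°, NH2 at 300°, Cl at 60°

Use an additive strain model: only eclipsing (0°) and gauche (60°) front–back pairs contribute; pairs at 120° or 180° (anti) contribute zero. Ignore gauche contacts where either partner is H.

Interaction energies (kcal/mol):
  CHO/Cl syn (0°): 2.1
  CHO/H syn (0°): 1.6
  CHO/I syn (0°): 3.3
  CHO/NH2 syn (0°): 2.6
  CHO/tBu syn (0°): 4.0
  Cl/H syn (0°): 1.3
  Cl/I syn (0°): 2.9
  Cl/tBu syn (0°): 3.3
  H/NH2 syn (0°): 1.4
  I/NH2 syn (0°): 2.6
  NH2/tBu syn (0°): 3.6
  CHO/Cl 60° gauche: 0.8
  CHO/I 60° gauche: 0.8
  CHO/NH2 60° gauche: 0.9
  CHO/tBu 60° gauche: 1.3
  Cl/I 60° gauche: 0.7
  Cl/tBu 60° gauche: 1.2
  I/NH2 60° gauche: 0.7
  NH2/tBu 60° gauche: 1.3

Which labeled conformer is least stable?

A

A (eclipsed): I(0°)/Cl(0°) eclipsed 2.9; tBu(120°)/CHO(120°) eclipsed 4.0; H(240°)/NH2(240°) eclipsed 1.4 → 8.3 kcal/mol.
B (staggered): I(0°)/CHO(60°) gauche 0.8; I(0°)/Cl(300°) gauche 0.7; tBu(120°)/CHO(60°) gauche 1.3; tBu(120°)/NH2(180°) gauche 1.3 → 4.1 kcal/mol.
C (staggered): I(0°)/CHO(300°) gauche 0.8; I(0°)/NH2(60°) gauche 0.7; tBu(120°)/NH2(60°) gauche 1.3; tBu(120°)/Cl(180°) gauche 1.2 → 4.0 kcal/mol.
D (eclipsed): I(0°)/NH2(0°) eclipsed 2.6; tBu(120°)/Cl(120°) eclipsed 3.3; H(240°)/CHO(240°) eclipsed 1.6 → 7.5 kcal/mol.
E (staggered): I(0°)/NH2(300°) gauche 0.7; I(0°)/Cl(60°) gauche 0.7; tBu(120°)/CHO(180°) gauche 1.3; tBu(120°)/Cl(60°) gauche 1.2 → 3.9 kcal/mol.
A has the highest total (8.3 kcal/mol).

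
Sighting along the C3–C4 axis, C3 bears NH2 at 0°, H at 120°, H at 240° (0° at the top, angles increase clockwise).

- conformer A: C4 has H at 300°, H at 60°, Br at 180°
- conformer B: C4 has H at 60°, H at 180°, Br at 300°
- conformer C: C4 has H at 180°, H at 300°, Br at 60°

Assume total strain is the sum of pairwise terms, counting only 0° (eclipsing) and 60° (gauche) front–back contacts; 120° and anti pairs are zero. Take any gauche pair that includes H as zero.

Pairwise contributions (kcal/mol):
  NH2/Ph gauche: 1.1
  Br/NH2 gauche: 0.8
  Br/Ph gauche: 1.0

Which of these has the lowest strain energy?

A (staggered): no non-H gauche contacts → 0.0 kcal/mol.
B (staggered): NH2–Br gauche; 0.8 = 0.8 kcal/mol.
C (staggered): NH2–Br gauche; 0.8 = 0.8 kcal/mol.
A has the lowest total (0.0 kcal/mol).

A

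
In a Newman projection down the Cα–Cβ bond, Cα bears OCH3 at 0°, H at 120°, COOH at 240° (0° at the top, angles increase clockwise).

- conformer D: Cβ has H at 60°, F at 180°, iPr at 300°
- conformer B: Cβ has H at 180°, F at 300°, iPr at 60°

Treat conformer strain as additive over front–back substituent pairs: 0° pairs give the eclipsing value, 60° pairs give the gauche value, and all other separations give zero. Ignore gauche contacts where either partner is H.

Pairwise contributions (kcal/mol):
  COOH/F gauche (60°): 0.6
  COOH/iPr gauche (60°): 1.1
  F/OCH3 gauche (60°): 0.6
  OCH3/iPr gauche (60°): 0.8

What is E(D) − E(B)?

+0.5 kcal/mol

D (staggered): OCH3(0°)/iPr(300°) gauche 0.8; COOH(240°)/F(180°) gauche 0.6; COOH(240°)/iPr(300°) gauche 1.1 → 2.5 kcal/mol.
B (staggered): OCH3(0°)/F(300°) gauche 0.6; OCH3(0°)/iPr(60°) gauche 0.8; COOH(240°)/F(300°) gauche 0.6 → 2.0 kcal/mol.
E(D) − E(B) = 2.5 − 2.0 = +0.5 kcal/mol.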